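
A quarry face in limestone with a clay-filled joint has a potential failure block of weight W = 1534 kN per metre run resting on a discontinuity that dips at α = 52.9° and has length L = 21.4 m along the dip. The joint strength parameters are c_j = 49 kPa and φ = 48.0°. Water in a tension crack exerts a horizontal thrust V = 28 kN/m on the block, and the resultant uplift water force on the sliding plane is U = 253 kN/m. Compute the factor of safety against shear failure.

FS = 1.43

Resolving the block weight along and normal to the plane and applying the Mohr–Coulomb strength on the joint:
N' = W cosα − U − V sinα = 1534·cos52.9° − 253 − 28·sin52.9° = 650.0 kN/m
Driving force T = W sinα + V cosα = 1534·sin52.9° + 28·cos52.9° = 1240.4 kN/m
Resisting force R = c_j·L + N'·tanφ = 49·21.4 + 650.0·tan48.0° = 1048.6 + 721.9 = 1770.5 kN/m
FS = R / T = 1770.5 / 1240.4 = 1.427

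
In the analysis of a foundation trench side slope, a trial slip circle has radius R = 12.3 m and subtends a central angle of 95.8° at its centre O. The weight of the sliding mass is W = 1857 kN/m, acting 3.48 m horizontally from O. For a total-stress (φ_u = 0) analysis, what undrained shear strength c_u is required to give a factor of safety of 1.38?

FS = c_u·L_a·R / (W·d), so c_u = FS·W·d / (L_a·R).
Arc length L_a = R·θ = 12.3·(95.8°·π/180) = 12.3·1.6720 = 20.57 m
c_u = 1.38·1857·3.48 / (20.57·12.3) = 8918.1 / 252.96 = 35.25 kPa

c_u = 35.3 kPa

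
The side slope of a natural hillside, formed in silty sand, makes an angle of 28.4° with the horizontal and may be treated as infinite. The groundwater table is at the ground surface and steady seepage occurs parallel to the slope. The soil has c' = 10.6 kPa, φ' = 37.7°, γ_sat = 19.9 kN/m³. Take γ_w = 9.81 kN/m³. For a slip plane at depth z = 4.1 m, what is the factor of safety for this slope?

FS = 1.04

With seepage parallel to the slope and the water table at the surface, the effective normal stress on the slip plane uses the buoyant unit weight γ' = γ_sat − γ_w while the driving shear stress uses γ_sat:
FS = [c' + γ' z cos²β tanφ'] / [γ_sat z sinβ cosβ]
γ' = 19.9 − 9.81 = 10.09 kN/m³
Numerator = 10.6 + 10.09·4.1·cos²28.4°·tan37.7° = 10.6 + 10.09·4.1·0.7738·0.7729 = 35.341 kPa
Denominator = 19.9·4.1·sin28.4°·cos28.4° = 19.9·4.1·0.4756·0.8796 = 34.136 kPa
FS = 35.341 / 34.136 = 1.035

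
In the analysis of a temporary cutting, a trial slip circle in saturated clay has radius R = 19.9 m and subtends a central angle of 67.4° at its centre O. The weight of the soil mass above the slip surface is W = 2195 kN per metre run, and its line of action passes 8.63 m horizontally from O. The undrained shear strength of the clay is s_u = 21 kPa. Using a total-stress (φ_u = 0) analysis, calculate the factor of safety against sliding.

Taking moments about the centre O, the resisting moment is provided by the undrained shear strength acting along the arc:
Arc length L_a = R·θ = 19.9·(67.4°·π/180) = 19.9·1.1764 = 23.41 m
M_R = s_u·L_a·R = 21·23.41·19.9 = 9782.8 kN·m/m
M_D = W·d = 2195·8.63 = 18942.9 kN·m/m
FS = M_R / M_D = 9782.8 / 18942.9 = 0.516

FS = 0.52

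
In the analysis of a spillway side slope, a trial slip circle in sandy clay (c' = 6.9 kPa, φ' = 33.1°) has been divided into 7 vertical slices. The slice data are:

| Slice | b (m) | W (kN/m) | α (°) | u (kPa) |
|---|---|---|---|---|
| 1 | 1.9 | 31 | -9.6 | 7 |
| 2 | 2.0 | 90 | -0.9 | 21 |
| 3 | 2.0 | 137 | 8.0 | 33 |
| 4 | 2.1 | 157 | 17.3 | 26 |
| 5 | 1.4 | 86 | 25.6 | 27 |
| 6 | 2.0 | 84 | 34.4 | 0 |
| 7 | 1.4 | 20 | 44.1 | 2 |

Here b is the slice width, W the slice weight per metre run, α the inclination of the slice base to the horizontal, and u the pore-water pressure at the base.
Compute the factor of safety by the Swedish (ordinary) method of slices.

Ordinary method of slices: FS = Σ[c'·Δl_i + (W_i cosα_i − u_i·Δl_i)·tanφ'] / Σ W_i sinα_i, with Δl_i = b_i / cosα_i.
Slice 1: Δl = 1.9/cos(-9.6°) = 1.927 m; N'_1 = 31·cos(-9.6°) − 7·1.927 = 17.1; c'Δl = 13.30; W sinα = -5.2
Slice 2: Δl = 2.0/cos(-0.9°) = 2.000 m; N'_2 = 90·cos(-0.9°) − 21·2.000 = 48.0; c'Δl = 13.80; W sinα = -1.4
Slice 3: Δl = 2.0/cos8.0° = 2.020 m; N'_3 = 137·cos8.0° − 33·2.020 = 69.0; c'Δl = 13.94; W sinα = 19.1
Slice 4: Δl = 2.1/cos17.3° = 2.200 m; N'_4 = 157·cos17.3° − 26·2.200 = 92.7; c'Δl = 15.18; W sinα = 46.7
Slice 5: Δl = 1.4/cos25.6° = 1.552 m; N'_5 = 86·cos25.6° − 27·1.552 = 35.6; c'Δl = 10.71; W sinα = 37.2
Slice 6: Δl = 2.0/cos34.4° = 2.424 m; N'_6 = 84·cos34.4° − 0·2.424 = 69.3; c'Δl = 16.72; W sinα = 47.5
Slice 7: Δl = 1.4/cos44.1° = 1.950 m; N'_7 = 20·cos44.1° − 2·1.950 = 10.5; c'Δl = 13.45; W sinα = 13.9
Σc'Δl = 97.1 kN/m; ΣN' = 342.2 kN/m; ΣW sinα = 157.7 kN/m
Resisting = 97.1 + 342.2·tan33.1° = 97.1 + 223.1 = 320.2 kN/m
FS = 320.2 / 157.7 = 2.030

FS = 2.03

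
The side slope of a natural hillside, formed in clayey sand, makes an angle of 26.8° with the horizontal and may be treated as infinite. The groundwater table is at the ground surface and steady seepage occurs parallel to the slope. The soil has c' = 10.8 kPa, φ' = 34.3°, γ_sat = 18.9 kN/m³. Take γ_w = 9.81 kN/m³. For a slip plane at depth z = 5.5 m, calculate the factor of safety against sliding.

FS = 0.91

With seepage parallel to the slope and the water table at the surface, the effective normal stress on the slip plane uses the buoyant unit weight γ' = γ_sat − γ_w while the driving shear stress uses γ_sat:
FS = [c' + γ' z cos²β tanφ'] / [γ_sat z sinβ cosβ]
γ' = 18.9 − 9.81 = 9.09 kN/m³
Numerator = 10.8 + 9.09·5.5·cos²26.8°·tan34.3° = 10.8 + 9.09·5.5·0.7967·0.6822 = 37.971 kPa
Denominator = 18.9·5.5·sin26.8°·cos26.8° = 18.9·5.5·0.4509·0.8926 = 41.834 kPa
FS = 37.971 / 41.834 = 0.908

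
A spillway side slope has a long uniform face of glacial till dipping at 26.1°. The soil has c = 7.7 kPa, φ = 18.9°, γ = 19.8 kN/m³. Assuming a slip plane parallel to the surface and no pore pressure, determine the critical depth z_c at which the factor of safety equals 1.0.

Setting FS = 1.00 in FS = [c + γz cos²β tanφ] / [γz sinβ cosβ] and solving for z:
z = c / [γ cosβ (FS·sinβ − cosβ·tanφ)]
  = 7.7 / [19.8·cos26.1°·(1.00·sin26.1° − cos26.1°·tan18.9°)]
  = 7.7 / [19.8·0.8980·(1.00·0.4399 − 0.8980·0.3424)]
  = 7.7 / 2.3555 = 3.269 m

z_c = 3.27 m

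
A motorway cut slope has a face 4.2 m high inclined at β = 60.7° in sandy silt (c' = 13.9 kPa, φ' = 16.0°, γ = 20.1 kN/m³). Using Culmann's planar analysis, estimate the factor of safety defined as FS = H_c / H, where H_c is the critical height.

FS = 1.91

H_c = (4c'/γ) · sinβ cosφ' / [1 − cos(β − φ')]
    = (4·13.9/20.1) · sin60.7°·cos16.0° / [1 − cos44.7°]
    = 2.766 · 0.8383 / 0.2892 = 8.02 m
FS = H_c / H = 8.02 / 4.2 = 1.909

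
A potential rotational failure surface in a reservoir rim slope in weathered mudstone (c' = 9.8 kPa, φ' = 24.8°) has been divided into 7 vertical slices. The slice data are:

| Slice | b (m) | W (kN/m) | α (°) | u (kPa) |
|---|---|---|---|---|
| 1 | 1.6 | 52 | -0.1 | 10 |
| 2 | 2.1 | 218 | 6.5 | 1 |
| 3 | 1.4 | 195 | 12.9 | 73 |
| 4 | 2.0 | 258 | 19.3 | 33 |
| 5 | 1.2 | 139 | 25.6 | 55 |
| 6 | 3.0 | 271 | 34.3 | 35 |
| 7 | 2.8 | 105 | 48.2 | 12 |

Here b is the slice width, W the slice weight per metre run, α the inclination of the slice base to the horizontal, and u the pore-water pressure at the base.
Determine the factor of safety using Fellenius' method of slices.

Ordinary method of slices: FS = Σ[c'·Δl_i + (W_i cosα_i − u_i·Δl_i)·tanφ'] / Σ W_i sinα_i, with Δl_i = b_i / cosα_i.
Slice 1: Δl = 1.6/cos(-0.1°) = 1.600 m; N'_1 = 52·cos(-0.1°) − 10·1.600 = 36.0; c'Δl = 15.68; W sinα = -0.1
Slice 2: Δl = 2.1/cos6.5° = 2.114 m; N'_2 = 218·cos6.5° − 1·2.114 = 214.5; c'Δl = 20.71; W sinα = 24.7
Slice 3: Δl = 1.4/cos12.9° = 1.436 m; N'_3 = 195·cos12.9° − 73·1.436 = 85.2; c'Δl = 14.08; W sinα = 43.5
Slice 4: Δl = 2.0/cos19.3° = 2.119 m; N'_4 = 258·cos19.3° − 33·2.119 = 173.6; c'Δl = 20.77; W sinα = 85.3
Slice 5: Δl = 1.2/cos25.6° = 1.331 m; N'_5 = 139·cos25.6° − 55·1.331 = 52.2; c'Δl = 13.04; W sinα = 60.1
Slice 6: Δl = 3.0/cos34.3° = 3.632 m; N'_6 = 271·cos34.3° − 35·3.632 = 96.8; c'Δl = 35.59; W sinα = 152.7
Slice 7: Δl = 2.8/cos48.2° = 4.201 m; N'_7 = 105·cos48.2° − 12·4.201 = 19.6; c'Δl = 41.17; W sinα = 78.3
Σc'Δl = 161.0 kN/m; ΣN' = 677.8 kN/m; ΣW sinα = 444.4 kN/m
Resisting = 161.0 + 677.8·tan24.8° = 161.0 + 313.2 = 474.2 kN/m
FS = 474.2 / 444.4 = 1.067

FS = 1.07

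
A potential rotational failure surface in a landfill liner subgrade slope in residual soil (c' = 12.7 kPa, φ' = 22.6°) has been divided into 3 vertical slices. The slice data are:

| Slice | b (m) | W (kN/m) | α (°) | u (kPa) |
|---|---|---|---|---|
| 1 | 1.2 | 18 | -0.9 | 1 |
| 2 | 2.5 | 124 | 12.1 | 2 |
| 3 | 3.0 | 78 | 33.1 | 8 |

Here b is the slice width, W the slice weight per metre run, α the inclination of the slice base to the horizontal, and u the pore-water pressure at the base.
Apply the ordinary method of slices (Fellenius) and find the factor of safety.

Ordinary method of slices: FS = Σ[c'·Δl_i + (W_i cosα_i − u_i·Δl_i)·tanφ'] / Σ W_i sinα_i, with Δl_i = b_i / cosα_i.
Slice 1: Δl = 1.2/cos(-0.9°) = 1.200 m; N'_1 = 18·cos(-0.9°) − 1·1.200 = 16.8; c'Δl = 15.24; W sinα = -0.3
Slice 2: Δl = 2.5/cos12.1° = 2.557 m; N'_2 = 124·cos12.1° − 2·2.557 = 116.1; c'Δl = 32.47; W sinα = 26.0
Slice 3: Δl = 3.0/cos33.1° = 3.581 m; N'_3 = 78·cos33.1° − 8·3.581 = 36.7; c'Δl = 45.48; W sinα = 42.6
Σc'Δl = 93.2 kN/m; ΣN' = 169.6 kN/m; ΣW sinα = 68.3 kN/m
Resisting = 93.2 + 169.6·tan22.6° = 93.2 + 70.6 = 163.8 kN/m
FS = 163.8 / 68.3 = 2.398

FS = 2.40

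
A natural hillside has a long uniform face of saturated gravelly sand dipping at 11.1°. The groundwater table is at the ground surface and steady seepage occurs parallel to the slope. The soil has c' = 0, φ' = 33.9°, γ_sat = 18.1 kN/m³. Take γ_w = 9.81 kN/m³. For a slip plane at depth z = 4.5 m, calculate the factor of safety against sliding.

With seepage parallel to the slope and the water table at the surface, the effective normal stress on the slip plane uses the buoyant unit weight γ' = γ_sat − γ_w while the driving shear stress uses γ_sat:
FS = [c' + γ' z cos²β tanφ'] / [γ_sat z sinβ cosβ]
(For c' = 0 this reduces to FS = (γ'/γ_sat)·tanφ'/tanβ.)
γ' = 18.1 − 9.81 = 8.29 kN/m³
Numerator = 0.0 + 8.29·4.5·cos²11.1°·tan33.9° = 0.0 + 8.29·4.5·0.9629·0.6720 = 24.139 kPa
Denominator = 18.1·4.5·sin11.1°·cos11.1° = 18.1·4.5·0.1925·0.9813 = 15.388 kPa
FS = 24.139 / 15.388 = 1.569

FS = 1.57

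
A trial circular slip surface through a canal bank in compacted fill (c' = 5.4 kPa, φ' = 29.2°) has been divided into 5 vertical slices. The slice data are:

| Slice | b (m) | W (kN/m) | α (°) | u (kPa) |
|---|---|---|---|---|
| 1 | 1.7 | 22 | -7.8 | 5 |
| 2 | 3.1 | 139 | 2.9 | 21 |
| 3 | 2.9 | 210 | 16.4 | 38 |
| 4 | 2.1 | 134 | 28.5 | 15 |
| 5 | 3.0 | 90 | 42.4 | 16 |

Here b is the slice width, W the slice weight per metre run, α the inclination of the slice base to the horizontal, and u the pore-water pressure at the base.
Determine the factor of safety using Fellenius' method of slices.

FS = 1.17

Ordinary method of slices: FS = Σ[c'·Δl_i + (W_i cosα_i − u_i·Δl_i)·tanφ'] / Σ W_i sinα_i, with Δl_i = b_i / cosα_i.
Slice 1: Δl = 1.7/cos(-7.8°) = 1.716 m; N'_1 = 22·cos(-7.8°) − 5·1.716 = 13.2; c'Δl = 9.27; W sinα = -3.0
Slice 2: Δl = 3.1/cos2.9° = 3.104 m; N'_2 = 139·cos2.9° − 21·3.104 = 73.6; c'Δl = 16.76; W sinα = 7.0
Slice 3: Δl = 2.9/cos16.4° = 3.023 m; N'_3 = 210·cos16.4° − 38·3.023 = 86.6; c'Δl = 16.32; W sinα = 59.3
Slice 4: Δl = 2.1/cos28.5° = 2.390 m; N'_4 = 134·cos28.5° − 15·2.390 = 81.9; c'Δl = 12.90; W sinα = 63.9
Slice 5: Δl = 3.0/cos42.4° = 4.063 m; N'_5 = 90·cos42.4° − 16·4.063 = 1.5; c'Δl = 21.94; W sinα = 60.7
Σc'Δl = 77.2 kN/m; ΣN' = 256.8 kN/m; ΣW sinα = 188.0 kN/m
Resisting = 77.2 + 256.8·tan29.2° = 77.2 + 143.5 = 220.7 kN/m
FS = 220.7 / 188.0 = 1.174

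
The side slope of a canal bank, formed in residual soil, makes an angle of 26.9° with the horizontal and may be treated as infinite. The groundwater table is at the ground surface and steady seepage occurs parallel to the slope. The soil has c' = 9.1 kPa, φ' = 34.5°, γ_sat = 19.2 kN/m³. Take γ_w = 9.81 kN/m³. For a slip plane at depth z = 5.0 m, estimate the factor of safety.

FS = 0.90

With seepage parallel to the slope and the water table at the surface, the effective normal stress on the slip plane uses the buoyant unit weight γ' = γ_sat − γ_w while the driving shear stress uses γ_sat:
FS = [c' + γ' z cos²β tanφ'] / [γ_sat z sinβ cosβ]
γ' = 19.2 − 9.81 = 9.39 kN/m³
Numerator = 9.1 + 9.39·5.0·cos²26.9°·tan34.5° = 9.1 + 9.39·5.0·0.7953·0.6873 = 34.763 kPa
Denominator = 19.2·5.0·sin26.9°·cos26.9° = 19.2·5.0·0.4524·0.8918 = 38.734 kPa
FS = 34.763 / 38.734 = 0.897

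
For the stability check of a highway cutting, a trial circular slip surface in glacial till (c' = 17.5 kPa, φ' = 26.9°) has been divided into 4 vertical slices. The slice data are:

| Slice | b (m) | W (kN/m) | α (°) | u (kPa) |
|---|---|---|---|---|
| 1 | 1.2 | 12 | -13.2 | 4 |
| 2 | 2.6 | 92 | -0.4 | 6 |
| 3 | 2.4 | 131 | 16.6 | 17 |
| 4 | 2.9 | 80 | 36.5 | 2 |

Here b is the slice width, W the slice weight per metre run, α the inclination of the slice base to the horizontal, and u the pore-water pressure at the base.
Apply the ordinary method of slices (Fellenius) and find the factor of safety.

FS = 3.52

Ordinary method of slices: FS = Σ[c'·Δl_i + (W_i cosα_i − u_i·Δl_i)·tanφ'] / Σ W_i sinα_i, with Δl_i = b_i / cosα_i.
Slice 1: Δl = 1.2/cos(-13.2°) = 1.233 m; N'_1 = 12·cos(-13.2°) − 4·1.233 = 6.8; c'Δl = 21.57; W sinα = -2.7
Slice 2: Δl = 2.6/cos(-0.4°) = 2.600 m; N'_2 = 92·cos(-0.4°) − 6·2.600 = 76.4; c'Δl = 45.50; W sinα = -0.6
Slice 3: Δl = 2.4/cos16.6° = 2.504 m; N'_3 = 131·cos16.6° − 17·2.504 = 83.0; c'Δl = 43.83; W sinα = 37.4
Slice 4: Δl = 2.9/cos36.5° = 3.608 m; N'_4 = 80·cos36.5° − 2·3.608 = 57.1; c'Δl = 63.13; W sinα = 47.6
Σc'Δl = 174.0 kN/m; ΣN' = 223.2 kN/m; ΣW sinα = 81.6 kN/m
Resisting = 174.0 + 223.2·tan26.9° = 174.0 + 113.2 = 287.3 kN/m
FS = 287.3 / 81.6 = 3.519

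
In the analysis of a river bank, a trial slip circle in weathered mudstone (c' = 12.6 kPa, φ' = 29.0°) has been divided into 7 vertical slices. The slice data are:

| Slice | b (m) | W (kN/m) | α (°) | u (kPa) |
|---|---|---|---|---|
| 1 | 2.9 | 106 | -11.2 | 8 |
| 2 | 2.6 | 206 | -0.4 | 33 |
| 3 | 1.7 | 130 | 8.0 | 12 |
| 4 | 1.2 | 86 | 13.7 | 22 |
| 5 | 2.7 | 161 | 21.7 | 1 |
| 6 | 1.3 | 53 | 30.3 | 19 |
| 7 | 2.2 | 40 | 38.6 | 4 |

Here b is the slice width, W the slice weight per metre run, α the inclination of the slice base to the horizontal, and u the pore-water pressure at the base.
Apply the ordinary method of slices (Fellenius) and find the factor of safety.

FS = 3.94

Ordinary method of slices: FS = Σ[c'·Δl_i + (W_i cosα_i − u_i·Δl_i)·tanφ'] / Σ W_i sinα_i, with Δl_i = b_i / cosα_i.
Slice 1: Δl = 2.9/cos(-11.2°) = 2.956 m; N'_1 = 106·cos(-11.2°) − 8·2.956 = 80.3; c'Δl = 37.25; W sinα = -20.6
Slice 2: Δl = 2.6/cos(-0.4°) = 2.600 m; N'_2 = 206·cos(-0.4°) − 33·2.600 = 120.2; c'Δl = 32.76; W sinα = -1.4
Slice 3: Δl = 1.7/cos8.0° = 1.717 m; N'_3 = 130·cos8.0° − 12·1.717 = 108.1; c'Δl = 21.63; W sinα = 18.1
Slice 4: Δl = 1.2/cos13.7° = 1.235 m; N'_4 = 86·cos13.7° − 22·1.235 = 56.4; c'Δl = 15.56; W sinα = 20.4
Slice 5: Δl = 2.7/cos21.7° = 2.906 m; N'_5 = 161·cos21.7° − 1·2.906 = 146.7; c'Δl = 36.61; W sinα = 59.5
Slice 6: Δl = 1.3/cos30.3° = 1.506 m; N'_6 = 53·cos30.3° − 19·1.506 = 17.2; c'Δl = 18.97; W sinα = 26.7
Slice 7: Δl = 2.2/cos38.6° = 2.815 m; N'_7 = 40·cos38.6° − 4·2.815 = 20.0; c'Δl = 35.47; W sinα = 25.0
Σc'Δl = 198.3 kN/m; ΣN' = 548.9 kN/m; ΣW sinα = 127.7 kN/m
Resisting = 198.3 + 548.9·tan29.0° = 198.3 + 304.2 = 502.5 kN/m
FS = 502.5 / 127.7 = 3.936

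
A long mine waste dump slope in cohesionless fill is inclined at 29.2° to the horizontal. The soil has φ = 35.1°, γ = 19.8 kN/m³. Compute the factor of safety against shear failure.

FS = 1.26

For a dry cohesionless infinite slope the factor of safety is FS = tanφ / tanβ.
FS = tan35.1° / tan29.2° = 0.7028 / 0.5589 = 1.258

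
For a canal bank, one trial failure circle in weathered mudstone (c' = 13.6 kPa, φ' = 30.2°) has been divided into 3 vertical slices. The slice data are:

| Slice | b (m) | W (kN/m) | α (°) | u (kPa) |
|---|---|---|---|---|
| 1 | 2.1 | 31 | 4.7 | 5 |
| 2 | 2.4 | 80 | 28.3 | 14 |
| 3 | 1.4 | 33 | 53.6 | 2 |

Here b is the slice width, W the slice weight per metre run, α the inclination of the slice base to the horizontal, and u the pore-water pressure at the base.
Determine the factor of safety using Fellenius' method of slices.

Ordinary method of slices: FS = Σ[c'·Δl_i + (W_i cosα_i − u_i·Δl_i)·tanφ'] / Σ W_i sinα_i, with Δl_i = b_i / cosα_i.
Slice 1: Δl = 2.1/cos4.7° = 2.107 m; N'_1 = 31·cos4.7° − 5·2.107 = 20.4; c'Δl = 28.66; W sinα = 2.5
Slice 2: Δl = 2.4/cos28.3° = 2.726 m; N'_2 = 80·cos28.3° − 14·2.726 = 32.3; c'Δl = 37.07; W sinα = 37.9
Slice 3: Δl = 1.4/cos53.6° = 2.359 m; N'_3 = 33·cos53.6° − 2·2.359 = 14.9; c'Δl = 32.09; W sinα = 26.6
Σc'Δl = 97.8 kN/m; ΣN' = 67.5 kN/m; ΣW sinα = 67.0 kN/m
Resisting = 97.8 + 67.5·tan30.2° = 97.8 + 39.3 = 137.1 kN/m
FS = 137.1 / 67.0 = 2.045

FS = 2.05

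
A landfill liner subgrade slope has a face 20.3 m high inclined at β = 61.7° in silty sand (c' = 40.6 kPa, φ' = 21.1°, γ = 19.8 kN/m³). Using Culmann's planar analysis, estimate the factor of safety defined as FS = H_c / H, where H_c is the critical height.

FS = 1.38

H_c = (4c'/γ) · sinβ cosφ' / [1 − cos(β − φ')]
    = (4·40.6/19.8) · sin61.7°·cos21.1° / [1 − cos40.6°]
    = 8.202 · 0.8214 / 0.2407 = 27.99 m
FS = H_c / H = 27.99 / 20.3 = 1.379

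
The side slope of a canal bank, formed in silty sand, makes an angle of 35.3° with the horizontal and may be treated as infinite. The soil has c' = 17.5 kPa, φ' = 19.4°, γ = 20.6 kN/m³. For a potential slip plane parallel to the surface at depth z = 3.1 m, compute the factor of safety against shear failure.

FS = 1.08

For an infinite slope with a slip plane parallel to the surface (no pore pressure): FS = [c' + γz cos²β tanφ'] / [γz sinβ cosβ].
γz = 20.6·3.1 = 63.86 kN/m²
Numerator = 17.5 + 63.86·cos²35.3°·tan19.4° = 17.5 + 63.86·0.6661·0.3522 = 32.479 kPa
Denominator = 63.86·sin35.3°·cos35.3° = 63.86·0.5779·0.8161 = 30.117 kPa
FS = 32.479 / 30.117 = 1.078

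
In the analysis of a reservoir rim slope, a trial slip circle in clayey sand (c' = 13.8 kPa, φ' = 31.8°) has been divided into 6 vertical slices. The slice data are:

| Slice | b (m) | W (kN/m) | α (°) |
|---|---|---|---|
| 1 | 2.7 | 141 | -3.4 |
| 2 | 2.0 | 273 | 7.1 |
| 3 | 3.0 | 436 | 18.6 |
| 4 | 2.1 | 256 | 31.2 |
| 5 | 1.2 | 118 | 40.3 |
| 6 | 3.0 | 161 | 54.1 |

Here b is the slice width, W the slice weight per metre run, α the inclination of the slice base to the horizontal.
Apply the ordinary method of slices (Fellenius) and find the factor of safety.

FS = 1.98

Ordinary method of slices: FS = Σ[c'·Δl_i + (W_i cosα_i)·tanφ'] / Σ W_i sinα_i, with Δl_i = b_i / cosα_i.
Slice 1: Δl = 2.7/cos(-3.4°) = 2.705 m; N'_1 = 141·cos(-3.4°) = 140.8; c'Δl = 37.33; W sinα = -8.4
Slice 2: Δl = 2.0/cos7.1° = 2.015 m; N'_2 = 273·cos7.1° = 270.9; c'Δl = 27.81; W sinα = 33.7
Slice 3: Δl = 3.0/cos18.6° = 3.165 m; N'_3 = 436·cos18.6° = 413.2; c'Δl = 43.68; W sinα = 139.1
Slice 4: Δl = 2.1/cos31.2° = 2.455 m; N'_4 = 256·cos31.2° = 219.0; c'Δl = 33.88; W sinα = 132.6
Slice 5: Δl = 1.2/cos40.3° = 1.573 m; N'_5 = 118·cos40.3° = 90.0; c'Δl = 21.71; W sinα = 76.3
Slice 6: Δl = 3.0/cos54.1° = 5.116 m; N'_6 = 161·cos54.1° = 94.4; c'Δl = 70.60; W sinα = 130.4
Σc'Δl = 235.0 kN/m; ΣN' = 1228.3 kN/m; ΣW sinα = 503.8 kN/m
Resisting = 235.0 + 1228.3·tan31.8° = 235.0 + 761.6 = 996.6 kN/m
FS = 996.6 / 503.8 = 1.978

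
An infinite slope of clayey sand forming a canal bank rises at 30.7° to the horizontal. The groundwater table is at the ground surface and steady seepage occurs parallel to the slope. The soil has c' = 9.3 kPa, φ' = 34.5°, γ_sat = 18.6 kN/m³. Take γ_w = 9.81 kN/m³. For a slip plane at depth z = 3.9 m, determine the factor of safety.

FS = 0.84

With seepage parallel to the slope and the water table at the surface, the effective normal stress on the slip plane uses the buoyant unit weight γ' = γ_sat − γ_w while the driving shear stress uses γ_sat:
FS = [c' + γ' z cos²β tanφ'] / [γ_sat z sinβ cosβ]
γ' = 18.6 − 9.81 = 8.79 kN/m³
Numerator = 9.3 + 8.79·3.9·cos²30.7°·tan34.5° = 9.3 + 8.79·3.9·0.7393·0.6873 = 26.719 kPa
Denominator = 18.6·3.9·sin30.7°·cos30.7° = 18.6·3.9·0.5105·0.8599 = 31.844 kPa
FS = 26.719 / 31.844 = 0.839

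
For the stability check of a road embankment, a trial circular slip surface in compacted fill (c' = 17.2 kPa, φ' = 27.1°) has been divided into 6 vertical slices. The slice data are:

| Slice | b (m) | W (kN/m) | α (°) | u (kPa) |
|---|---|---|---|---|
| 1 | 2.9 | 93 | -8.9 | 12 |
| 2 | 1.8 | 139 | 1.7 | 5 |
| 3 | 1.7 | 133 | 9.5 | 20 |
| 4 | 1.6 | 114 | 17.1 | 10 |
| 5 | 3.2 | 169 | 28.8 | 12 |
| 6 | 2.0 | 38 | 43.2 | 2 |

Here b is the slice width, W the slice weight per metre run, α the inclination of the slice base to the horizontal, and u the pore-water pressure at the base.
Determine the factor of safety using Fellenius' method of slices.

Ordinary method of slices: FS = Σ[c'·Δl_i + (W_i cosα_i − u_i·Δl_i)·tanφ'] / Σ W_i sinα_i, with Δl_i = b_i / cosα_i.
Slice 1: Δl = 2.9/cos(-8.9°) = 2.935 m; N'_1 = 93·cos(-8.9°) − 12·2.935 = 56.7; c'Δl = 50.49; W sinα = -14.4
Slice 2: Δl = 1.8/cos1.7° = 1.801 m; N'_2 = 139·cos1.7° − 5·1.801 = 129.9; c'Δl = 30.97; W sinα = 4.1
Slice 3: Δl = 1.7/cos9.5° = 1.724 m; N'_3 = 133·cos9.5° − 20·1.724 = 96.7; c'Δl = 29.65; W sinα = 22.0
Slice 4: Δl = 1.6/cos17.1° = 1.674 m; N'_4 = 114·cos17.1° − 10·1.674 = 92.2; c'Δl = 28.79; W sinα = 33.5
Slice 5: Δl = 3.2/cos28.8° = 3.652 m; N'_5 = 169·cos28.8° − 12·3.652 = 104.3; c'Δl = 62.81; W sinα = 81.4
Slice 6: Δl = 2.0/cos43.2° = 2.744 m; N'_6 = 38·cos43.2° − 2·2.744 = 22.2; c'Δl = 47.19; W sinα = 26.0
Σc'Δl = 249.9 kN/m; ΣN' = 502.0 kN/m; ΣW sinα = 152.6 kN/m
Resisting = 249.9 + 502.0·tan27.1° = 249.9 + 256.9 = 506.8 kN/m
FS = 506.8 / 152.6 = 3.320

FS = 3.32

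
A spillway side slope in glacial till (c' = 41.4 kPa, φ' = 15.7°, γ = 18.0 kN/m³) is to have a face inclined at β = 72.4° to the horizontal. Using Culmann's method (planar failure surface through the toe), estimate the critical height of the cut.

Culmann's analysis gives the critical failure plane at α_cr = (β + φ')/2 = (72.4 + 15.7)/2 = 44.1°, and the critical height
H_c = (4c'/γ) · sinβ cosφ' / [1 − cos(β − φ')]
    = (4·41.4/18.0) · sin72.4°·cos15.7° / [1 − cos(56.7°)]
    = 9.200 · 0.9532·0.9627 / [1 − 0.5490]
    = 9.200 · 0.9176 / 0.4510
    = 18.72 m

H_c = 18.72 m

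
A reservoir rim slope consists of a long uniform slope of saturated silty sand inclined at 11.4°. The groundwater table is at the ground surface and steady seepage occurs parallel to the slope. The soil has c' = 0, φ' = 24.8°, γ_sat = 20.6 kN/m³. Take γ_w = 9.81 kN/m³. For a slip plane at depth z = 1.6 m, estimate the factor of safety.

With seepage parallel to the slope and the water table at the surface, the effective normal stress on the slip plane uses the buoyant unit weight γ' = γ_sat − γ_w while the driving shear stress uses γ_sat:
FS = [c' + γ' z cos²β tanφ'] / [γ_sat z sinβ cosβ]
(For c' = 0 this reduces to FS = (γ'/γ_sat)·tanφ'/tanβ.)
γ' = 20.6 − 9.81 = 10.79 kN/m³
Numerator = 0.0 + 10.79·1.6·cos²11.4°·tan24.8° = 0.0 + 10.79·1.6·0.9609·0.4621 = 7.665 kPa
Denominator = 20.6·1.6·sin11.4°·cos11.4° = 20.6·1.6·0.1977·0.9803 = 6.386 kPa
FS = 7.665 / 6.386 = 1.200

FS = 1.20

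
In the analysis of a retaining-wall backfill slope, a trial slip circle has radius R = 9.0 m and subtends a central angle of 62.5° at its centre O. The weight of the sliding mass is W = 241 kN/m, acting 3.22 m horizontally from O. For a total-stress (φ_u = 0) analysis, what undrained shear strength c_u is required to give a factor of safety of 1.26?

FS = c_u·L_a·R / (W·d), so c_u = FS·W·d / (L_a·R).
Arc length L_a = R·θ = 9.0·(62.5°·π/180) = 9.0·1.0908 = 9.82 m
c_u = 1.26·241·3.22 / (9.82·9.0) = 977.8 / 88.36 = 11.07 kPa

c_u = 11.1 kPa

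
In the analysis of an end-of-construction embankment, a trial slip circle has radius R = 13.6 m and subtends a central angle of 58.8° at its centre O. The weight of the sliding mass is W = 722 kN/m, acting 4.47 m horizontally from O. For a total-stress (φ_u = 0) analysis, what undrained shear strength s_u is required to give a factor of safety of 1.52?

FS = s_u·L_a·R / (W·d), so s_u = FS·W·d / (L_a·R).
Arc length L_a = R·θ = 13.6·(58.8°·π/180) = 13.6·1.0263 = 13.96 m
s_u = 1.52·722·4.47 / (13.96·13.6) = 4905.6 / 189.82 = 25.84 kPa

s_u = 25.8 kPa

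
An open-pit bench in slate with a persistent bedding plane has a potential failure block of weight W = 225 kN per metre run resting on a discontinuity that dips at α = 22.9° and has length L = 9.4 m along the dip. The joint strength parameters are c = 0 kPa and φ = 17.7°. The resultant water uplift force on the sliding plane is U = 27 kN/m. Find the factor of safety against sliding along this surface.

FS = 0.66

Resolving the block weight along and normal to the plane and applying the Mohr–Coulomb strength on the joint:
N' = W cosα − U = 225·cos22.9° − 27 = 180.3 kN/m
Driving force T = W sinα = 225·sin22.9° = 87.6 kN/m
Resisting force R = c·L + N'·tanφ = 0·9.4 + 180.3·tan17.7° = 0.0 + 57.5 = 57.5 kN/m
FS = R / T = 57.5 / 87.6 = 0.657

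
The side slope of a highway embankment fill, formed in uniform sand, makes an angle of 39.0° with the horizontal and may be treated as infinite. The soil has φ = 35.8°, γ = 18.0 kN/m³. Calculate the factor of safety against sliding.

FS = 0.89

For a dry cohesionless infinite slope the factor of safety is FS = tanφ / tanβ.
FS = tan35.8° / tan39.0° = 0.7212 / 0.8098 = 0.891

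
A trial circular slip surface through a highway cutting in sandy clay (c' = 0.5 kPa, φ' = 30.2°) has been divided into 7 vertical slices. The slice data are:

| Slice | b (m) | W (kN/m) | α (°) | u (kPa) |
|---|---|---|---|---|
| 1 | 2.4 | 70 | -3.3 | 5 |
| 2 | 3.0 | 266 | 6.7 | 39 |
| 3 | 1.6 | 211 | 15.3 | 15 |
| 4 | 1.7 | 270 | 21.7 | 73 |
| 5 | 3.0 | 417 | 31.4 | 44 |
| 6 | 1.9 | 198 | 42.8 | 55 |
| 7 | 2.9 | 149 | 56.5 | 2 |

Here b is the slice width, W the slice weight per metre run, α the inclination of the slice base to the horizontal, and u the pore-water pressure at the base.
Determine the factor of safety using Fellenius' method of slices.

Ordinary method of slices: FS = Σ[c'·Δl_i + (W_i cosα_i − u_i·Δl_i)·tanφ'] / Σ W_i sinα_i, with Δl_i = b_i / cosα_i.
Slice 1: Δl = 2.4/cos(-3.3°) = 2.404 m; N'_1 = 70·cos(-3.3°) − 5·2.404 = 57.9; c'Δl = 1.20; W sinα = -4.0
Slice 2: Δl = 3.0/cos6.7° = 3.021 m; N'_2 = 266·cos6.7° − 39·3.021 = 146.4; c'Δl = 1.51; W sinα = 31.0
Slice 3: Δl = 1.6/cos15.3° = 1.659 m; N'_3 = 211·cos15.3° − 15·1.659 = 178.6; c'Δl = 0.83; W sinα = 55.7
Slice 4: Δl = 1.7/cos21.7° = 1.830 m; N'_4 = 270·cos21.7° − 73·1.830 = 117.3; c'Δl = 0.91; W sinα = 99.8
Slice 5: Δl = 3.0/cos31.4° = 3.515 m; N'_5 = 417·cos31.4° − 44·3.515 = 201.3; c'Δl = 1.76; W sinα = 217.3
Slice 6: Δl = 1.9/cos42.8° = 2.590 m; N'_6 = 198·cos42.8° − 55·2.590 = 2.9; c'Δl = 1.29; W sinα = 134.5
Slice 7: Δl = 2.9/cos56.5° = 5.254 m; N'_7 = 149·cos56.5° − 2·5.254 = 71.7; c'Δl = 2.63; W sinα = 124.2
Σc'Δl = 10.1 kN/m; ΣN' = 776.1 kN/m; ΣW sinα = 658.6 kN/m
Resisting = 10.1 + 776.1·tan30.2° = 10.1 + 451.7 = 461.8 kN/m
FS = 461.8 / 658.6 = 0.701

FS = 0.70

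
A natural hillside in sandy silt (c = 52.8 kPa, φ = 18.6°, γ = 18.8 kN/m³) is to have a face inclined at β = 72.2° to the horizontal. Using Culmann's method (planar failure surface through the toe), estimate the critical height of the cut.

Culmann's analysis gives the critical failure plane at α_cr = (β + φ)/2 = (72.2 + 18.6)/2 = 45.4°, and the critical height
H_c = (4c/γ) · sinβ cosφ / [1 − cos(β − φ)]
    = (4·52.8/18.8) · sin72.2°·cos18.6° / [1 − cos(53.6°)]
    = 11.234 · 0.9521·0.9478 / [1 − 0.5934]
    = 11.234 · 0.9024 / 0.4066
    = 24.93 m

H_c = 24.93 m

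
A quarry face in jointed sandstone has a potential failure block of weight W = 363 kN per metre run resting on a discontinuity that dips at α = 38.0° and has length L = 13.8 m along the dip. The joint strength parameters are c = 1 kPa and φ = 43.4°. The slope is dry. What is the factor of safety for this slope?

FS = 1.27

Resolving the block weight along and normal to the plane and applying the Mohr–Coulomb strength on the joint:
N' = W cosα = 363·cos38.0° = 286.0 kN/m
Driving force T = W sinα = 363·sin38.0° = 223.5 kN/m
Resisting force R = c·L + N'·tanφ = 1·13.8 + 286.0·tan43.4° = 13.8 + 270.5 = 284.3 kN/m
FS = R / T = 284.3 / 223.5 = 1.272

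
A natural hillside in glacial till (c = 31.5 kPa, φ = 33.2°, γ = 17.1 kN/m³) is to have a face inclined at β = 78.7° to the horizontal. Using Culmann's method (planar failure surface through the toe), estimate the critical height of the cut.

H_c = 20.21 m

Culmann's analysis gives the critical failure plane at α_cr = (β + φ)/2 = (78.7 + 33.2)/2 = 56.0°, and the critical height
H_c = (4c/γ) · sinβ cosφ / [1 − cos(β − φ)]
    = (4·31.5/17.1) · sin78.7°·cos33.2° / [1 − cos(45.5°)]
    = 7.368 · 0.9806·0.8368 / [1 − 0.7009]
    = 7.368 · 0.8205 / 0.2991
    = 20.21 m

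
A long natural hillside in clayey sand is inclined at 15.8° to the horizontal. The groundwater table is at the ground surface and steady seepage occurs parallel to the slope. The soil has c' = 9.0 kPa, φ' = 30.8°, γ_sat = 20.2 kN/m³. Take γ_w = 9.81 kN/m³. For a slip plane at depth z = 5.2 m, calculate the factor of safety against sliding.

With seepage parallel to the slope and the water table at the surface, the effective normal stress on the slip plane uses the buoyant unit weight γ' = γ_sat − γ_w while the driving shear stress uses γ_sat:
FS = [c' + γ' z cos²β tanφ'] / [γ_sat z sinβ cosβ]
γ' = 20.2 − 9.81 = 10.39 kN/m³
Numerator = 9.0 + 10.39·5.2·cos²15.8°·tan30.8° = 9.0 + 10.39·5.2·0.9259·0.5961 = 38.819 kPa
Denominator = 20.2·5.2·sin15.8°·cos15.8° = 20.2·5.2·0.2723·0.9622 = 27.520 kPa
FS = 38.819 / 27.520 = 1.411

FS = 1.41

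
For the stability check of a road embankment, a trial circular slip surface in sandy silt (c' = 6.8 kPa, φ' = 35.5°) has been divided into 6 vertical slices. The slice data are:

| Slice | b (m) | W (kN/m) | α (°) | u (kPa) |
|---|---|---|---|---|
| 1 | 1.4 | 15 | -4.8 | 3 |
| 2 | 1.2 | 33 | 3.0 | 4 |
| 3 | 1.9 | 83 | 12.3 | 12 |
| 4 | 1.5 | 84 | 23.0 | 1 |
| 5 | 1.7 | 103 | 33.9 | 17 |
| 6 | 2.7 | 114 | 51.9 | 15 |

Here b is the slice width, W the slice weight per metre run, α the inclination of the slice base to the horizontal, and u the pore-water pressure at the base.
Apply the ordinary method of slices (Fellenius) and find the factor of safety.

FS = 1.25

Ordinary method of slices: FS = Σ[c'·Δl_i + (W_i cosα_i − u_i·Δl_i)·tanφ'] / Σ W_i sinα_i, with Δl_i = b_i / cosα_i.
Slice 1: Δl = 1.4/cos(-4.8°) = 1.405 m; N'_1 = 15·cos(-4.8°) − 3·1.405 = 10.7; c'Δl = 9.55; W sinα = -1.3
Slice 2: Δl = 1.2/cos3.0° = 1.202 m; N'_2 = 33·cos3.0° − 4·1.202 = 28.1; c'Δl = 8.17; W sinα = 1.7
Slice 3: Δl = 1.9/cos12.3° = 1.945 m; N'_3 = 83·cos12.3° − 12·1.945 = 57.8; c'Δl = 13.22; W sinα = 17.7
Slice 4: Δl = 1.5/cos23.0° = 1.630 m; N'_4 = 84·cos23.0° − 1·1.630 = 75.7; c'Δl = 11.08; W sinα = 32.8
Slice 5: Δl = 1.7/cos33.9° = 2.048 m; N'_5 = 103·cos33.9° − 17·2.048 = 50.7; c'Δl = 13.93; W sinα = 57.4
Slice 6: Δl = 2.7/cos51.9° = 4.376 m; N'_6 = 114·cos51.9° − 15·4.376 = 4.7; c'Δl = 29.76; W sinα = 89.7
Σc'Δl = 85.7 kN/m; ΣN' = 227.7 kN/m; ΣW sinα = 198.1 kN/m
Resisting = 85.7 + 227.7·tan35.5° = 85.7 + 162.4 = 248.1 kN/m
FS = 248.1 / 198.1 = 1.252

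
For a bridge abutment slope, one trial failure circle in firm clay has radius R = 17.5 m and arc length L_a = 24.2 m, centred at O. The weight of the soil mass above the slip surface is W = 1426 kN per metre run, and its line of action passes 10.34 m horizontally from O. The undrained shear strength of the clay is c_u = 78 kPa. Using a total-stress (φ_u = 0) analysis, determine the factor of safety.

FS = 2.24

Taking moments about the centre O, the resisting moment is provided by the undrained shear strength acting along the arc:
M_R = c_u·L_a·R = 78·24.20·17.5 = 33033.0 kN·m/m
M_D = W·d = 1426·10.34 = 14744.8 kN·m/m
FS = M_R / M_D = 33033.0 / 14744.8 = 2.240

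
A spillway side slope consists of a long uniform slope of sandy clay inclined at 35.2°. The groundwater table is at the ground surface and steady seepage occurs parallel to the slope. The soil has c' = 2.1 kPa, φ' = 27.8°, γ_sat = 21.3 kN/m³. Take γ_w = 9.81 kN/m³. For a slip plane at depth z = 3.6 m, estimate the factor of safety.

With seepage parallel to the slope and the water table at the surface, the effective normal stress on the slip plane uses the buoyant unit weight γ' = γ_sat − γ_w while the driving shear stress uses γ_sat:
FS = [c' + γ' z cos²β tanφ'] / [γ_sat z sinβ cosβ]
γ' = 21.3 − 9.81 = 11.49 kN/m³
Numerator = 2.1 + 11.49·3.6·cos²35.2°·tan27.8° = 2.1 + 11.49·3.6·0.6677·0.5272 = 16.662 kPa
Denominator = 21.3·3.6·sin35.2°·cos35.2° = 21.3·3.6·0.5764·0.8171 = 36.118 kPa
FS = 16.662 / 36.118 = 0.461

FS = 0.46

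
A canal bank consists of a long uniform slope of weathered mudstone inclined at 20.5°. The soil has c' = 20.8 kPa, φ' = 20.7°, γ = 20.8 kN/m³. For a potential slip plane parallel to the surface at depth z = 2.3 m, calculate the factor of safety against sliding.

FS = 2.34

For an infinite slope with a slip plane parallel to the surface (no pore pressure): FS = [c' + γz cos²β tanφ'] / [γz sinβ cosβ].
γz = 20.8·2.3 = 47.84 kN/m²
Numerator = 20.8 + 47.84·cos²20.5°·tan20.7° = 20.8 + 47.84·0.8774·0.3779 = 36.660 kPa
Denominator = 47.84·sin20.5°·cos20.5° = 47.84·0.3502·0.9367 = 15.693 kPa
FS = 36.660 / 15.693 = 2.336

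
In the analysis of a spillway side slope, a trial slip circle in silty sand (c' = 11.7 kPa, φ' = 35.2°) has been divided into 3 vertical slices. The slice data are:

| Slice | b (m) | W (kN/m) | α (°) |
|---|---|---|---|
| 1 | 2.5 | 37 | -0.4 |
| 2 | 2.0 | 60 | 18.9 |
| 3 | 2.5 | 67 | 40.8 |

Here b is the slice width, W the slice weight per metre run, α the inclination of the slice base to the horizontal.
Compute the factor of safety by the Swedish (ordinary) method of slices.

Ordinary method of slices: FS = Σ[c'·Δl_i + (W_i cosα_i)·tanφ'] / Σ W_i sinα_i, with Δl_i = b_i / cosα_i.
Slice 1: Δl = 2.5/cos(-0.4°) = 2.500 m; N'_1 = 37·cos(-0.4°) = 37.0; c'Δl = 29.25; W sinα = -0.3
Slice 2: Δl = 2.0/cos18.9° = 2.114 m; N'_2 = 60·cos18.9° = 56.8; c'Δl = 24.73; W sinα = 19.4
Slice 3: Δl = 2.5/cos40.8° = 3.303 m; N'_3 = 67·cos40.8° = 50.7; c'Δl = 38.64; W sinα = 43.8
Σc'Δl = 92.6 kN/m; ΣN' = 144.5 kN/m; ΣW sinα = 63.0 kN/m
Resisting = 92.6 + 144.5·tan35.2° = 92.6 + 101.9 = 194.5 kN/m
FS = 194.5 / 63.0 = 3.090

FS = 3.09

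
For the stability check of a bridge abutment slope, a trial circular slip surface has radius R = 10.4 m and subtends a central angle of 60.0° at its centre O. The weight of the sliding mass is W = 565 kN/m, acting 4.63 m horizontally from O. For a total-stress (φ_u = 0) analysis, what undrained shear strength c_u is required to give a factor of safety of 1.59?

c_u = 36.7 kPa

FS = c_u·L_a·R / (W·d), so c_u = FS·W·d / (L_a·R).
Arc length L_a = R·θ = 10.4·(60.0°·π/180) = 10.4·1.0472 = 10.89 m
c_u = 1.59·565·4.63 / (10.89·10.4) = 4159.4 / 113.26 = 36.72 kPa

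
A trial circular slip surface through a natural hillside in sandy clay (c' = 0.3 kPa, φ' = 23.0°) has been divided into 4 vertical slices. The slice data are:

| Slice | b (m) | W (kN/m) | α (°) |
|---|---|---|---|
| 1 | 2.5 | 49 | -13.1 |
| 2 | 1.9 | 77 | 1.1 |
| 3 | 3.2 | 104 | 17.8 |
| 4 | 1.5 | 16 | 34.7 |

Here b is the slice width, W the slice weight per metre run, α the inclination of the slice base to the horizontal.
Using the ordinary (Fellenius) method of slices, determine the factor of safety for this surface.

FS = 3.31

Ordinary method of slices: FS = Σ[c'·Δl_i + (W_i cosα_i)·tanφ'] / Σ W_i sinα_i, with Δl_i = b_i / cosα_i.
Slice 1: Δl = 2.5/cos(-13.1°) = 2.567 m; N'_1 = 49·cos(-13.1°) = 47.7; c'Δl = 0.77; W sinα = -11.1
Slice 2: Δl = 1.9/cos1.1° = 1.900 m; N'_2 = 77·cos1.1° = 77.0; c'Δl = 0.57; W sinα = 1.5
Slice 3: Δl = 3.2/cos17.8° = 3.361 m; N'_3 = 104·cos17.8° = 99.0; c'Δl = 1.01; W sinα = 31.8
Slice 4: Δl = 1.5/cos34.7° = 1.824 m; N'_4 = 16·cos34.7° = 13.2; c'Δl = 0.55; W sinα = 9.1
Σc'Δl = 2.9 kN/m; ΣN' = 236.9 kN/m; ΣW sinα = 31.3 kN/m
Resisting = 2.9 + 236.9·tan23.0° = 2.9 + 100.6 = 103.4 kN/m
FS = 103.4 / 31.3 = 3.308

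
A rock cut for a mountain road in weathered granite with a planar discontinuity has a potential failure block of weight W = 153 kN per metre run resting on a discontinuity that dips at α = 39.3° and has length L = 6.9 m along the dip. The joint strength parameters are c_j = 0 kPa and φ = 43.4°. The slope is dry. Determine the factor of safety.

Resolving the block weight along and normal to the plane and applying the Mohr–Coulomb strength on the joint:
N' = W cosα = 153·cos39.3° = 118.4 kN/m
Driving force T = W sinα = 153·sin39.3° = 96.9 kN/m
Resisting force R = c_j·L + N'·tanφ = 0·6.9 + 118.4·tan43.4° = 0.0 + 112.0 = 112.0 kN/m
FS = R / T = 112.0 / 96.9 = 1.155

FS = 1.16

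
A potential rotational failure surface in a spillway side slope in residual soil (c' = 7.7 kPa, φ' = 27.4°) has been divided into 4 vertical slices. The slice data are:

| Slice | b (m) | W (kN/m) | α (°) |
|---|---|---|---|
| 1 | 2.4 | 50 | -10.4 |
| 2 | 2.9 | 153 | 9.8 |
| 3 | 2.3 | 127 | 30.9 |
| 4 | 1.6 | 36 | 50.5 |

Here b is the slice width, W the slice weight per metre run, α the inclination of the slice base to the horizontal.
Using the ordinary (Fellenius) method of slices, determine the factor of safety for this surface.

Ordinary method of slices: FS = Σ[c'·Δl_i + (W_i cosα_i)·tanφ'] / Σ W_i sinα_i, with Δl_i = b_i / cosα_i.
Slice 1: Δl = 2.4/cos(-10.4°) = 2.440 m; N'_1 = 50·cos(-10.4°) = 49.2; c'Δl = 18.79; W sinα = -9.0
Slice 2: Δl = 2.9/cos9.8° = 2.943 m; N'_2 = 153·cos9.8° = 150.8; c'Δl = 22.66; W sinα = 26.0
Slice 3: Δl = 2.3/cos30.9° = 2.680 m; N'_3 = 127·cos30.9° = 109.0; c'Δl = 20.64; W sinα = 65.2
Slice 4: Δl = 1.6/cos50.5° = 2.515 m; N'_4 = 36·cos50.5° = 22.9; c'Δl = 19.37; W sinα = 27.8
Σc'Δl = 81.5 kN/m; ΣN' = 331.8 kN/m; ΣW sinα = 110.0 kN/m
Resisting = 81.5 + 331.8·tan27.4° = 81.5 + 172.0 = 253.5 kN/m
FS = 253.5 / 110.0 = 2.304

FS = 2.30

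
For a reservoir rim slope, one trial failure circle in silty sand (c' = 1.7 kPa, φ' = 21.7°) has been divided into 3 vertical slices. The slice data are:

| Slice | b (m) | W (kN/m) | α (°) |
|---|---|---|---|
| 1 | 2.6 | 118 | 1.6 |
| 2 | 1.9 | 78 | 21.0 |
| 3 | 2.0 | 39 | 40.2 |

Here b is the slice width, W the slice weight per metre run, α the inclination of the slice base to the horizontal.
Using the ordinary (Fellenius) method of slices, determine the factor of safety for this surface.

Ordinary method of slices: FS = Σ[c'·Δl_i + (W_i cosα_i)·tanφ'] / Σ W_i sinα_i, with Δl_i = b_i / cosα_i.
Slice 1: Δl = 2.6/cos1.6° = 2.601 m; N'_1 = 118·cos1.6° = 118.0; c'Δl = 4.42; W sinα = 3.3
Slice 2: Δl = 1.9/cos21.0° = 2.035 m; N'_2 = 78·cos21.0° = 72.8; c'Δl = 3.46; W sinα = 28.0
Slice 3: Δl = 2.0/cos40.2° = 2.619 m; N'_3 = 39·cos40.2° = 29.8; c'Δl = 4.45; W sinα = 25.2
Σc'Δl = 12.3 kN/m; ΣN' = 220.6 kN/m; ΣW sinα = 56.4 kN/m
Resisting = 12.3 + 220.6·tan21.7° = 12.3 + 87.8 = 100.1 kN/m
FS = 100.1 / 56.4 = 1.774

FS = 1.77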